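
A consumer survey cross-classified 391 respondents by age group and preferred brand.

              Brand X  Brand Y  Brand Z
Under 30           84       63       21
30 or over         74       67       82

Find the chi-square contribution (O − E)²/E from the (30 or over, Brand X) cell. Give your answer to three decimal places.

2.881

Row total (30 or over) = 223; column total (Brand X) = 158; N = 391.
Expected count E = 223 × 158 / 391 = 90.1125.
Contribution = (O − E)²/E = (74 − 90.1125)² / 90.1125 = 2.881.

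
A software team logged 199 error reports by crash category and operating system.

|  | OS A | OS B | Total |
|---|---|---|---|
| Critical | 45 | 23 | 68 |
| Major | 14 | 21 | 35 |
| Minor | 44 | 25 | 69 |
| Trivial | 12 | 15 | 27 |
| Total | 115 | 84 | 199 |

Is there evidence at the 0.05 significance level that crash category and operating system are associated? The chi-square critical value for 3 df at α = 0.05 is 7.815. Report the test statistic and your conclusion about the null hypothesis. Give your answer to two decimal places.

Grand total N = 199.
Expected counts (row total × column total / N):
  Critical, OS A: 68×115/199 = 39.296
  Critical, OS B: 68×84/199 = 28.704
  Major, OS A: 35×115/199 = 20.226
  Major, OS B: 35×84/199 = 14.774
  Minor, OS A: 69×115/199 = 39.874
  Minor, OS B: 69×84/199 = 29.126
  Trivial, OS A: 27×115/199 = 15.603
  Trivial, OS B: 27×84/199 = 11.397
Contributions (O − E)²/E:
  (45 − 39.296)²/39.296 = 0.8280
  (23 − 28.704)²/28.704 = 1.1335
  (14 − 20.226)²/20.226 = 1.9165
  (21 − 14.774)²/14.774 = 2.6237
  (44 − 39.874)²/39.874 = 0.4269
  (25 − 29.126)²/29.126 = 0.5845
  (12 − 15.603)²/15.603 = 0.8320
  (15 − 11.397)²/11.397 = 1.1390
χ² = 0.8280 + 1.1335 + 1.9165 + 2.6237 + 0.4269 + 0.5845 + 0.8320 + 1.1390 = 9.48
df = (4−1)(2−1) = 3. Since 9.48 > 7.815, reject the null hypothesis of independence at α = 0.05.

9.48; reject H₀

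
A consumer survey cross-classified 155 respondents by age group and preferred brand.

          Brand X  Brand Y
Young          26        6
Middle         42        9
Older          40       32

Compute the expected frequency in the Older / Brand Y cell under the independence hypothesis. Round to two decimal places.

Row total (Older) = 72; column total (Brand Y) = 47; grand total N = 155.
Expected count = (row total × column total) / N = 72 × 47 / 155 = 21.83.

21.83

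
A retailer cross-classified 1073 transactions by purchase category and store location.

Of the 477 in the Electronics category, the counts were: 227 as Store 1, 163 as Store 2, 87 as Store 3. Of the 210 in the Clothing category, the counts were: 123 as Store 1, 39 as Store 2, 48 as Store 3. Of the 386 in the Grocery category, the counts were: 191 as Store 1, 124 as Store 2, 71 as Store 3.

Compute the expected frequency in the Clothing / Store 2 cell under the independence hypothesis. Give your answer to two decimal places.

Row total (Clothing) = 210; column total (Store 2) = 326; grand total N = 1073.
Expected count = (row total × column total) / N = 210 × 326 / 1073 = 63.80.

63.80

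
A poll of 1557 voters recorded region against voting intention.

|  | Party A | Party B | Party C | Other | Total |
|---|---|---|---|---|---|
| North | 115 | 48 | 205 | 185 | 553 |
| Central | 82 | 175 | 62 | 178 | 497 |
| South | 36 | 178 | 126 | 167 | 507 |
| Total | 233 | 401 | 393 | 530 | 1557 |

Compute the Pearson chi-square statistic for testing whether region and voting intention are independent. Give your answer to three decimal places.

194.856

Grand total N = 1557.
Expected counts (row total × column total / N):
  North, Party A: 553×233/1557 = 82.7547
  North, Party B: 553×401/1557 = 142.4232
  North, Party C: 553×393/1557 = 139.5819
  North, Other: 553×530/1557 = 188.2402
  Central, Party A: 497×233/1557 = 74.3744
  Central, Party B: 497×401/1557 = 128.0006
  Central, Party C: 497×393/1557 = 125.4470
  Central, Other: 497×530/1557 = 169.1779
  South, Party A: 507×233/1557 = 75.8709
  South, Party B: 507×401/1557 = 130.5761
  South, Party C: 507×393/1557 = 127.9711
  South, Other: 507×530/1557 = 172.5819
Contributions (O − E)²/E:
  (115 − 82.7547)²/82.7547 = 12.5644
  (48 − 142.4232)²/142.4232 = 62.6003
  (205 − 139.5819)²/139.5819 = 30.6596
  (185 − 188.2402)²/188.2402 = 0.0558
  (82 − 74.3744)²/74.3744 = 0.7819
  (175 − 128.0006)²/128.0006 = 17.2573
  (62 − 125.4470)²/125.4470 = 32.0894
  (178 − 169.1779)²/169.1779 = 0.4600
  (36 − 75.8709)²/75.8709 = 20.9525
  (178 − 130.5761)²/130.5761 = 17.2239
  (126 − 127.9711)²/127.9711 = 0.0304
  (167 − 172.5819)²/172.5819 = 0.1805
χ² = 12.5644 + 62.6003 + 30.6596 + 0.0558 + 0.7819 + 17.2573 + 32.0894 + 0.4600 + 20.9525 + 17.2239 + 0.0304 + 0.1805 = 194.856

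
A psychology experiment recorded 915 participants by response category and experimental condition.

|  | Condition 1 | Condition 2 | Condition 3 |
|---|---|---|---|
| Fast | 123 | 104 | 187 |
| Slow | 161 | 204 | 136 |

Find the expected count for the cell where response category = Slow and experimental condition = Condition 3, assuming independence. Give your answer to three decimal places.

Row total (Slow) = 501; column total (Condition 3) = 323; grand total N = 915.
Expected count = (row total × column total) / N = 501 × 323 / 915 = 176.856.

176.856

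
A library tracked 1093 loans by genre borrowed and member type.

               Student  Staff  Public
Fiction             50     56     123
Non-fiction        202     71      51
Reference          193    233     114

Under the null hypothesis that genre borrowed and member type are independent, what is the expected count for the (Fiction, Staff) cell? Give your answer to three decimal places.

75.425

Row total (Fiction) = 229; column total (Staff) = 360; grand total N = 1093.
Expected count = (row total × column total) / N = 229 × 360 / 1093 = 75.425.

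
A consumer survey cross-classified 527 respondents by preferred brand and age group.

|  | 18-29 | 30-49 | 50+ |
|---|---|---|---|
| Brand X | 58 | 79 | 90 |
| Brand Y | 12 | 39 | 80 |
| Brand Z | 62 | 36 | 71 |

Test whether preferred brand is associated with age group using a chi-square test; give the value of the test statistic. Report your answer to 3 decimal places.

37.511

Row totals: 227, 131, 169. Column totals: 132, 154, 241. Grand total N = 527.
Expected counts (row total × column total / N):
  Brand X, 18-29: 227×132/527 = 56.8577
  Brand X, 30-49: 227×154/527 = 66.3340
  Brand X, 50+: 227×241/527 = 103.8083
  Brand Y, 18-29: 131×132/527 = 32.8121
  Brand Y, 30-49: 131×154/527 = 38.2808
  Brand Y, 50+: 131×241/527 = 59.9070
  Brand Z, 18-29: 169×132/527 = 42.3302
  Brand Z, 30-49: 169×154/527 = 49.3852
  Brand Z, 50+: 169×241/527 = 77.2846
Contributions (O − E)²/E:
  (58 − 56.8577)²/56.8577 = 0.0229
  (79 − 66.3340)²/66.3340 = 2.4185
  (90 − 103.8083)²/103.8083 = 1.8367
  (12 − 32.8121)²/32.8121 = 13.2007
  (39 − 38.2808)²/38.2808 = 0.0135
  (80 − 59.9070)²/59.9070 = 6.7393
  (62 − 42.3302)²/42.3302 = 9.1401
  (36 − 49.3852)²/49.3852 = 3.6279
  (71 − 77.2846)²/77.2846 = 0.5110
χ² = 0.0229 + 2.4185 + 1.8367 + 13.2007 + 0.0135 + 6.7393 + 9.1401 + 3.6279 + 0.5110 = 37.511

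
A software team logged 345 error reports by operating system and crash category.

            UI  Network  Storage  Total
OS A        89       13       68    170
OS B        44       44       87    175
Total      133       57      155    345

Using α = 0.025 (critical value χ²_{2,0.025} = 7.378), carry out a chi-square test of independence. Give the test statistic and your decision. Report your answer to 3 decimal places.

Grand total N = 345.
Expected counts (row total × column total / N):
  OS A, UI: 170×133/345 = 65.5362
  OS A, Network: 170×57/345 = 28.0870
  OS A, Storage: 170×155/345 = 76.3768
  OS B, UI: 175×133/345 = 67.4638
  OS B, Network: 175×57/345 = 28.9130
  OS B, Storage: 175×155/345 = 78.6232
Contributions (O − E)²/E:
  (89 − 65.5362)²/65.5362 = 8.4007
  (13 − 28.0870)²/28.0870 = 8.1040
  (68 − 76.3768)²/76.3768 = 0.9187
  (44 − 67.4638)²/67.4638 = 8.1607
  (44 − 28.9130)²/28.9130 = 7.8725
  (87 − 78.6232)²/78.6232 = 0.8925
χ² = 8.4007 + 8.1040 + 0.9187 + 8.1607 + 7.8725 + 0.8925 = 34.349
df = (2−1)(3−1) = 2. Since 34.349 > 7.378, reject the null hypothesis of independence at α = 0.025.

34.349; reject H₀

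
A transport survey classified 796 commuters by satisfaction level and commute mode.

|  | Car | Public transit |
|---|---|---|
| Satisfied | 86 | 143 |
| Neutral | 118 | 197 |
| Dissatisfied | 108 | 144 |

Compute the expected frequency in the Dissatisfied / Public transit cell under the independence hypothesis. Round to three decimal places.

Row total (Dissatisfied) = 252; column total (Public transit) = 484; grand total N = 796.
Expected count = (row total × column total) / N = 252 × 484 / 796 = 153.226.

153.226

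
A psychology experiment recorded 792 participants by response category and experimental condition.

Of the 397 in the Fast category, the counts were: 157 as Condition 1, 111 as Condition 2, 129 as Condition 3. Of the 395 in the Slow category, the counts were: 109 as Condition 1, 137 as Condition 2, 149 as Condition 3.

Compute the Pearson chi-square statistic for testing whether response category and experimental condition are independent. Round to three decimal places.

12.821

Row totals: 397, 395. Column totals: 266, 248, 278. Grand total N = 792.
Expected counts (row total × column total / N):
  Fast, Condition 1: 397×266/792 = 133.3359
  Fast, Condition 2: 397×248/792 = 124.3131
  Fast, Condition 3: 397×278/792 = 139.3510
  Slow, Condition 1: 395×266/792 = 132.6641
  Slow, Condition 2: 395×248/792 = 123.6869
  Slow, Condition 3: 395×278/792 = 138.6490
Contributions (O − E)²/E:
  (157 − 133.3359)²/133.3359 = 4.1998
  (111 − 124.3131)²/124.3131 = 1.4257
  (129 − 139.3510)²/139.3510 = 0.7689
  (109 − 132.6641)²/132.6641 = 4.2211
  (137 − 123.6869)²/123.6869 = 1.4330
  (149 − 138.6490)²/138.6490 = 0.7728
χ² = 4.1998 + 1.4257 + 0.7689 + 4.2211 + 1.4330 + 0.7728 = 12.821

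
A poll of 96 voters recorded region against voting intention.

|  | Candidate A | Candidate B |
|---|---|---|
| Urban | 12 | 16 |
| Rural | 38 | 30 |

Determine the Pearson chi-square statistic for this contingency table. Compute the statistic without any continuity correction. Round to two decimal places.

1.35

Row totals: 28, 68. Column totals: 50, 46. Grand total N = 96.
Expected counts (row total × column total / N):
  Urban, Candidate A: 28×50/96 = 14.583
  Urban, Candidate B: 28×46/96 = 13.417
  Rural, Candidate A: 68×50/96 = 35.417
  Rural, Candidate B: 68×46/96 = 32.583
Contributions (O − E)²/E:
  (12 − 14.583)²/14.583 = 0.4575
  (16 − 13.417)²/13.417 = 0.4973
  (38 − 35.417)²/35.417 = 0.1884
  (30 − 32.583)²/32.583 = 0.2048
χ² = 0.4575 + 0.4973 + 0.1884 + 0.2048 = 1.35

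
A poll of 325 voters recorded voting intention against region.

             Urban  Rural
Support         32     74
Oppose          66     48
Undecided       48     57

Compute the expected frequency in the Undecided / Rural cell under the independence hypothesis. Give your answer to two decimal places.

57.83

Row total (Undecided) = 105; column total (Rural) = 179; grand total N = 325.
Expected count = (row total × column total) / N = 105 × 179 / 325 = 57.83.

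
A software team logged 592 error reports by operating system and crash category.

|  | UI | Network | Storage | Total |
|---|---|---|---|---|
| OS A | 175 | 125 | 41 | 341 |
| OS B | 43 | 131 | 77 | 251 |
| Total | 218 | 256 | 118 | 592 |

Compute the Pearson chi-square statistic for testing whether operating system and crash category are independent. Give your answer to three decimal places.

79.198

Grand total N = 592.
Expected counts (row total × column total / N):
  OS A, UI: 341×218/592 = 125.5709
  OS A, Network: 341×256/592 = 147.4595
  OS A, Storage: 341×118/592 = 67.9696
  OS B, UI: 251×218/592 = 92.4291
  OS B, Network: 251×256/592 = 108.5405
  OS B, Storage: 251×118/592 = 50.0304
Contributions (O − E)²/E:
  (175 − 125.5709)²/125.5709 = 19.4570
  (125 − 147.4595)²/147.4595 = 3.4208
  (41 − 67.9696)²/67.9696 = 10.7012
  (43 − 92.4291)²/92.4291 = 26.4336
  (131 − 108.5405)²/108.5405 = 4.6474
  (77 − 50.0304)²/50.0304 = 14.5383
χ² = 19.4570 + 3.4208 + 10.7012 + 26.4336 + 4.6474 + 14.5383 = 79.198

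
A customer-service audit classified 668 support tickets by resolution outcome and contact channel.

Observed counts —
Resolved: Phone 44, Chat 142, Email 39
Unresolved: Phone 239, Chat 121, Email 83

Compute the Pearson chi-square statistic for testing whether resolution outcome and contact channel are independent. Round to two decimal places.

90.39

Row totals: 225, 443. Column totals: 283, 263, 122. Grand total N = 668.
Expected counts (row total × column total / N):
  Resolved, Phone: 225×283/668 = 95.322
  Resolved, Chat: 225×263/668 = 88.585
  Resolved, Email: 225×122/668 = 41.093
  Unresolved, Phone: 443×283/668 = 187.678
  Unresolved, Chat: 443×263/668 = 174.415
  Unresolved, Email: 443×122/668 = 80.907
Contributions (O − E)²/E:
  (44 − 95.322)²/95.322 = 27.6321
  (142 − 88.585)²/88.585 = 32.2082
  (39 − 41.093)²/41.093 = 0.1066
  (239 − 187.678)²/187.678 = 14.0344
  (121 − 174.415)²/174.415 = 16.3585
  (83 − 80.907)²/80.907 = 0.0541
χ² = 27.6321 + 32.2082 + 0.1066 + 14.0344 + 16.3585 + 0.0541 = 90.39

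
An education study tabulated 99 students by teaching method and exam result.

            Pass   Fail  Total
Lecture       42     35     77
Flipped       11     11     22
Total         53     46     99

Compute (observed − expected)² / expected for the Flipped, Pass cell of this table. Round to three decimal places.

0.051

Row total (Flipped) = 22; column total (Pass) = 53; N = 99.
Expected count E = 22 × 53 / 99 = 11.7778.
Contribution = (O − E)²/E = (11 − 11.7778)² / 11.7778 = 0.051.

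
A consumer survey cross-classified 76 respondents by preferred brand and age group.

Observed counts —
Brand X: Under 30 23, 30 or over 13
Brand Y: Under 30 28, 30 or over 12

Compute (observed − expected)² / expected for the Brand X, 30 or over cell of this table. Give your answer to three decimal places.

Row total (Brand X) = 36; column total (30 or over) = 25; N = 76.
Expected count E = 36 × 25 / 76 = 11.8421.
Contribution = (O − E)²/E = (13 − 11.8421)² / 11.8421 = 0.113.

0.113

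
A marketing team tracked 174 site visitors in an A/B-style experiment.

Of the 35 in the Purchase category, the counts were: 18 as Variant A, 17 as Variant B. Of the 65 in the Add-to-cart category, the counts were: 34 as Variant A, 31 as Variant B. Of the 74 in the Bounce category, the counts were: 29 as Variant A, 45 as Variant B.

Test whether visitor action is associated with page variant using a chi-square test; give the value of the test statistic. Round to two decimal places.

2.81

Row totals: 35, 65, 74. Column totals: 81, 93. Grand total N = 174.
Expected counts (row total × column total / N):
  Purchase, Variant A: 35×81/174 = 16.293
  Purchase, Variant B: 35×93/174 = 18.707
  Add-to-cart, Variant A: 65×81/174 = 30.259
  Add-to-cart, Variant B: 65×93/174 = 34.741
  Bounce, Variant A: 74×81/174 = 34.448
  Bounce, Variant B: 74×93/174 = 39.552
Contributions (O − E)²/E:
  (18 − 16.293)²/16.293 = 0.1788
  (17 − 18.707)²/18.707 = 0.1558
  (34 − 30.259)²/30.259 = 0.4625
  (31 − 34.741)²/34.741 = 0.4028
  (29 − 34.448)²/34.448 = 0.8616
  (45 − 39.552)²/39.552 = 0.7504
χ² = 0.1788 + 0.1558 + 0.4625 + 0.4028 + 0.8616 + 0.7504 = 2.81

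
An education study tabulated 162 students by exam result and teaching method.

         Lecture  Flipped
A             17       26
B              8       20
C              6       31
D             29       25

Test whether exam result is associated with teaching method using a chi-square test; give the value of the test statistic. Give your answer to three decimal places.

14.286

Row totals: 43, 28, 37, 54. Column totals: 60, 102. Grand total N = 162.
Expected counts (row total × column total / N):
  A, Lecture: 43×60/162 = 15.9259
  A, Flipped: 43×102/162 = 27.0741
  B, Lecture: 28×60/162 = 10.3704
  B, Flipped: 28×102/162 = 17.6296
  C, Lecture: 37×60/162 = 13.7037
  C, Flipped: 37×102/162 = 23.2963
  D, Lecture: 54×60/162 = 20.0000
  D, Flipped: 54×102/162 = 34.0000
Contributions (O − E)²/E:
  (17 − 15.9259)²/15.9259 = 0.0724
  (26 − 27.0741)²/27.0741 = 0.0426
  (8 − 10.3704)²/10.3704 = 0.5418
  (20 − 17.6296)²/17.6296 = 0.3187
  (6 − 13.7037)²/13.7037 = 4.3307
  (31 − 23.2963)²/23.2963 = 2.5475
  (29 − 20.0000)²/20.0000 = 4.0500
  (25 − 34.0000)²/34.0000 = 2.3824
χ² = 0.0724 + 0.0426 + 0.5418 + 0.3187 + 4.3307 + 2.5475 + 4.0500 + 2.3824 = 14.286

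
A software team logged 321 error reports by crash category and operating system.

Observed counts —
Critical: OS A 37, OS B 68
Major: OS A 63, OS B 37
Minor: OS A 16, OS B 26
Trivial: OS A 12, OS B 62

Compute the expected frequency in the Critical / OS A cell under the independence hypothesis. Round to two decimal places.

Row total (Critical) = 105; column total (OS A) = 128; grand total N = 321.
Expected count = (row total × column total) / N = 105 × 128 / 321 = 41.87.

41.87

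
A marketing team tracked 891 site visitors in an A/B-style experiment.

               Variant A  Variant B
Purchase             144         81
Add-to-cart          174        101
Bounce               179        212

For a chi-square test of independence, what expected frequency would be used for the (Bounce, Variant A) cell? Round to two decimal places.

Row total (Bounce) = 391; column total (Variant A) = 497; grand total N = 891.
Expected count = (row total × column total) / N = 391 × 497 / 891 = 218.10.

218.10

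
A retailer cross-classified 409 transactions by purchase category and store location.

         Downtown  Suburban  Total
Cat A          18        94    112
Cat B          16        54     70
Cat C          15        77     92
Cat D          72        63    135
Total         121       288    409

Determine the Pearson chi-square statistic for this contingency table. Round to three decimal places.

55.677

Grand total N = 409.
Expected counts (row total × column total / N):
  Cat A, Downtown: 112×121/409 = 33.1345
  Cat A, Suburban: 112×288/409 = 78.8655
  Cat B, Downtown: 70×121/409 = 20.7090
  Cat B, Suburban: 70×288/409 = 49.2910
  Cat C, Downtown: 92×121/409 = 27.2176
  Cat C, Suburban: 92×288/409 = 64.7824
  Cat D, Downtown: 135×121/409 = 39.9389
  Cat D, Suburban: 135×288/409 = 95.0611
Contributions (O − E)²/E:
  (18 − 33.1345)²/33.1345 = 6.9128
  (94 − 78.8655)²/78.8655 = 2.9044
  (16 − 20.7090)²/20.7090 = 1.0708
  (54 − 49.2910)²/49.2910 = 0.4499
  (15 − 27.2176)²/27.2176 = 5.4843
  (77 − 64.7824)²/64.7824 = 2.3042
  (72 − 39.9389)²/39.9389 = 25.7372
  (63 − 95.0611)²/95.0611 = 10.8132
χ² = 6.9128 + 2.9044 + 1.0708 + 0.4499 + 5.4843 + 2.3042 + 25.7372 + 10.8132 = 55.677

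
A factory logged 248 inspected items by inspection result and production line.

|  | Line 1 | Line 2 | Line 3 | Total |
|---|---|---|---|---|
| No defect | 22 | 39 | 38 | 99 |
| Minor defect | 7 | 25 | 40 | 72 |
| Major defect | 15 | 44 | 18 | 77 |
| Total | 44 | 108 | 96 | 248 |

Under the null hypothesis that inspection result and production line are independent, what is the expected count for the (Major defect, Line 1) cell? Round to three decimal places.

Row total (Major defect) = 77; column total (Line 1) = 44; grand total N = 248.
Expected count = (row total × column total) / N = 77 × 44 / 248 = 13.661.

13.661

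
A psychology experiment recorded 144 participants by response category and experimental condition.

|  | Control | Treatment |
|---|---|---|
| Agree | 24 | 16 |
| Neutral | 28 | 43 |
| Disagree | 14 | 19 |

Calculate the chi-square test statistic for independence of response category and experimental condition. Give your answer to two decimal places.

4.56

Row totals: 40, 71, 33. Column totals: 66, 78. Grand total N = 144.
Expected counts (row total × column total / N):
  Agree, Control: 40×66/144 = 18.333
  Agree, Treatment: 40×78/144 = 21.667
  Neutral, Control: 71×66/144 = 32.542
  Neutral, Treatment: 71×78/144 = 38.458
  Disagree, Control: 33×66/144 = 15.125
  Disagree, Treatment: 33×78/144 = 17.875
Contributions (O − E)²/E:
  (24 − 18.333)²/18.333 = 1.7518
  (16 − 21.667)²/21.667 = 1.4822
  (28 − 32.542)²/32.542 = 0.6339
  (43 − 38.458)²/38.458 = 0.5364
  (14 − 15.125)²/15.125 = 0.0837
  (19 − 17.875)²/17.875 = 0.0708
χ² = 1.7518 + 1.4822 + 0.6339 + 0.5364 + 0.0837 + 0.0708 = 4.56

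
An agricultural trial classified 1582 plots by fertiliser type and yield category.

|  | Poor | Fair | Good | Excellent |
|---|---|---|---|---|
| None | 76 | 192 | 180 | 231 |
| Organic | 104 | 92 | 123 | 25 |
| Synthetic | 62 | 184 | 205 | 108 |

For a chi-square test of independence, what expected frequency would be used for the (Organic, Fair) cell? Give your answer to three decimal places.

Row total (Organic) = 344; column total (Fair) = 468; grand total N = 1582.
Expected count = (row total × column total) / N = 344 × 468 / 1582 = 101.765.

101.765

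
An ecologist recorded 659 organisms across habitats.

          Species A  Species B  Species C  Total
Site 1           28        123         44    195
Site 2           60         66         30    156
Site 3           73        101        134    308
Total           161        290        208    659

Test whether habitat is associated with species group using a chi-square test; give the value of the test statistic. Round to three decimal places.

72.194

Grand total N = 659.
Expected counts (row total × column total / N):
  Site 1, Species A: 195×161/659 = 47.6404
  Site 1, Species B: 195×290/659 = 85.8118
  Site 1, Species C: 195×208/659 = 61.5478
  Site 2, Species A: 156×161/659 = 38.1123
  Site 2, Species B: 156×290/659 = 68.6495
  Site 2, Species C: 156×208/659 = 49.2382
  Site 3, Species A: 308×161/659 = 75.2473
  Site 3, Species B: 308×290/659 = 135.5387
  Site 3, Species C: 308×208/659 = 97.2140
Contributions (O − E)²/E:
  (28 − 47.6404)²/47.6404 = 8.0970
  (123 − 85.8118)²/85.8118 = 16.1162
  (44 − 61.5478)²/61.5478 = 5.0030
  (60 − 38.1123)²/38.1123 = 12.5700
  (66 − 68.6495)²/68.6495 = 0.1023
  (30 − 49.2382)²/49.2382 = 7.5167
  (73 − 75.2473)²/75.2473 = 0.0671
  (101 − 135.5387)²/135.5387 = 8.8013
  (134 − 97.2140)²/97.2140 = 13.9199
χ² = 8.0970 + 16.1162 + 5.0030 + 12.5700 + 0.1023 + 7.5167 + 0.0671 + 8.8013 + 13.9199 = 72.194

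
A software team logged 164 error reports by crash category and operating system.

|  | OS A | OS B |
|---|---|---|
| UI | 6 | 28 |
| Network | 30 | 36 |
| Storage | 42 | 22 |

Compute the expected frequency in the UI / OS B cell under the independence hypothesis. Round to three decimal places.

17.829

Row total (UI) = 34; column total (OS B) = 86; grand total N = 164.
Expected count = (row total × column total) / N = 34 × 86 / 164 = 17.829.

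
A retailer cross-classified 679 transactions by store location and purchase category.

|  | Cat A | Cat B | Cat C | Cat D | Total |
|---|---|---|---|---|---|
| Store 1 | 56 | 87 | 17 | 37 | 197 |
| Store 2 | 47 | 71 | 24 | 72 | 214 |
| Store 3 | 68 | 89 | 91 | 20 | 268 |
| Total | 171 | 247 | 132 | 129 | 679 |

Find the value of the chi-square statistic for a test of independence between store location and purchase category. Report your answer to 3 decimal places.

97.608

Grand total N = 679.
Expected counts (row total × column total / N):
  Store 1, Cat A: 197×171/679 = 49.6127
  Store 1, Cat B: 197×247/679 = 71.6627
  Store 1, Cat C: 197×132/679 = 38.2975
  Store 1, Cat D: 197×129/679 = 37.4271
  Store 2, Cat A: 214×171/679 = 53.8940
  Store 2, Cat B: 214×247/679 = 77.8468
  Store 2, Cat C: 214×132/679 = 41.6024
  Store 2, Cat D: 214×129/679 = 40.6568
  Store 3, Cat A: 268×171/679 = 67.4934
  Store 3, Cat B: 268×247/679 = 97.4904
  Store 3, Cat C: 268×132/679 = 52.1001
  Store 3, Cat D: 268×129/679 = 50.9161
Contributions (O − E)²/E:
  (56 − 49.6127)²/49.6127 = 0.8223
  (87 − 71.6627)²/71.6627 = 3.2825
  (17 − 38.2975)²/38.2975 = 11.8437
  (37 − 37.4271)²/37.4271 = 0.0049
  (47 − 53.8940)²/53.8940 = 0.8819
  (71 − 77.8468)²/77.8468 = 0.6022
  (24 − 41.6024)²/41.6024 = 7.4478
  (72 − 40.6568)²/40.6568 = 24.1631
  (68 − 67.4934)²/67.4934 = 0.0038
  (89 − 97.4904)²/97.4904 = 0.7394
  (91 − 52.1001)²/52.1001 = 29.0441
  (20 − 50.9161)²/50.9161 = 18.7722
χ² = 0.8223 + 3.2825 + 11.8437 + 0.0049 + 0.8819 + 0.6022 + 7.4478 + 24.1631 + 0.0038 + 0.7394 + 29.0441 + 18.7722 = 97.608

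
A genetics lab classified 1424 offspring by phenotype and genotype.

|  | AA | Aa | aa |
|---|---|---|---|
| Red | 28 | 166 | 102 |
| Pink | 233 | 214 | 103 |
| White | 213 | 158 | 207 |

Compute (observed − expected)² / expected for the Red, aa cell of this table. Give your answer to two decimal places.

3.13

Row total (Red) = 296; column total (aa) = 412; N = 1424.
Expected count E = 296 × 412 / 1424 = 85.640.
Contribution = (O − E)²/E = (102 − 85.640)² / 85.640 = 3.13.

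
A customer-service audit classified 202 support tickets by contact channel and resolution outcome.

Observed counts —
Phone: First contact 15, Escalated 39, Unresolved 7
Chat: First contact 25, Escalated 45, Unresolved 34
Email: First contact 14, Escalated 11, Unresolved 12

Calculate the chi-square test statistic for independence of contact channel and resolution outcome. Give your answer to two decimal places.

Row totals: 61, 104, 37. Column totals: 54, 95, 53. Grand total N = 202.
Expected counts (row total × column total / N):
  Phone, First contact: 61×54/202 = 16.307
  Phone, Escalated: 61×95/202 = 28.688
  Phone, Unresolved: 61×53/202 = 16.005
  Chat, First contact: 104×54/202 = 27.802
  Chat, Escalated: 104×95/202 = 48.911
  Chat, Unresolved: 104×53/202 = 27.287
  Email, First contact: 37×54/202 = 9.891
  Email, Escalated: 37×95/202 = 17.401
  Email, Unresolved: 37×53/202 = 9.708
Contributions (O − E)²/E:
  (15 − 16.307)²/16.307 = 0.1048
  (39 − 28.688)²/28.688 = 3.7067
  (7 − 16.005)²/16.005 = 5.0665
  (25 − 27.802)²/27.802 = 0.2824
  (45 − 48.911)²/48.911 = 0.3127
  (34 − 27.287)²/27.287 = 1.6515
  (14 − 9.891)²/9.891 = 1.7070
  (11 − 17.401)²/17.401 = 2.3546
  (12 − 9.708)²/9.708 = 0.5411
χ² = 0.1048 + 3.7067 + 5.0665 + 0.2824 + 0.3127 + 1.6515 + 1.7070 + 2.3546 + 0.5411 = 15.73

15.73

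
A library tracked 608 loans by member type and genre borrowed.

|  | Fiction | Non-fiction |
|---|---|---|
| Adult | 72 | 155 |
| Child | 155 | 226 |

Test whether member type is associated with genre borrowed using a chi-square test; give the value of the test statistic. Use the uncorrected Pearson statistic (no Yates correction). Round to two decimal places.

Row totals: 227, 381. Column totals: 227, 381. Grand total N = 608.
Expected counts (row total × column total / N):
  Adult, Fiction: 227×227/608 = 84.752
  Adult, Non-fiction: 227×381/608 = 142.248
  Child, Fiction: 381×227/608 = 142.248
  Child, Non-fiction: 381×381/608 = 238.752
Contributions (O − E)²/E:
  (72 − 84.752)²/84.752 = 1.9187
  (155 − 142.248)²/142.248 = 1.1432
  (155 − 142.248)²/142.248 = 1.1432
  (226 − 238.752)²/238.752 = 0.6811
χ² = 1.9187 + 1.1432 + 1.1432 + 0.6811 = 4.89

4.89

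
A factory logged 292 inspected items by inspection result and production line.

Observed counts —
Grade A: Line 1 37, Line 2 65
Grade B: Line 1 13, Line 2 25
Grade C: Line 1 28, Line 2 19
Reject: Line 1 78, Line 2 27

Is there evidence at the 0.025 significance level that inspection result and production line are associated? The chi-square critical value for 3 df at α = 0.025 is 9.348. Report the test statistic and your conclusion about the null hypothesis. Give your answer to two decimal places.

Row totals: 102, 38, 47, 105. Column totals: 156, 136. Grand total N = 292.
Expected counts (row total × column total / N):
  Grade A, Line 1: 102×156/292 = 54.493
  Grade A, Line 2: 102×136/292 = 47.507
  Grade B, Line 1: 38×156/292 = 20.301
  Grade B, Line 2: 38×136/292 = 17.699
  Grade C, Line 1: 47×156/292 = 25.110
  Grade C, Line 2: 47×136/292 = 21.890
  Reject, Line 1: 105×156/292 = 56.096
  Reject, Line 2: 105×136/292 = 48.904
Contributions (O − E)²/E:
  (37 − 54.493)²/54.493 = 5.6155
  (65 − 47.507)²/47.507 = 6.4413
  (13 − 20.301)²/20.301 = 2.6257
  (25 − 17.699)²/17.699 = 3.0117
  (28 − 25.110)²/25.110 = 0.3326
  (19 − 21.890)²/21.890 = 0.3815
  (78 − 56.096)²/56.096 = 8.5529
  (27 − 48.904)²/48.904 = 9.8108
χ² = 5.6155 + 6.4413 + 2.6257 + 3.0117 + 0.3326 + 0.3815 + 8.5529 + 9.8108 = 36.77
df = (4−1)(2−1) = 3. Since 36.77 > 9.348, reject the null hypothesis of independence at α = 0.025.

36.77; reject H₀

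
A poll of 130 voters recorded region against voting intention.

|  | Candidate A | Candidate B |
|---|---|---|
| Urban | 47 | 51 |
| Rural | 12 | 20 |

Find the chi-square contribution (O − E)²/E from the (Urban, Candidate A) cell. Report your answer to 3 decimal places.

0.143

Row total (Urban) = 98; column total (Candidate A) = 59; N = 130.
Expected count E = 98 × 59 / 130 = 44.4769.
Contribution = (O − E)²/E = (47 − 44.4769)² / 44.4769 = 0.143.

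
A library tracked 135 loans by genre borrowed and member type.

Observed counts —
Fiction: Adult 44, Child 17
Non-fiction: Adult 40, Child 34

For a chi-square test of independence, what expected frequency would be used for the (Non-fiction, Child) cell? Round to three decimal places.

27.956

Row total (Non-fiction) = 74; column total (Child) = 51; grand total N = 135.
Expected count = (row total × column total) / N = 74 × 51 / 135 = 27.956.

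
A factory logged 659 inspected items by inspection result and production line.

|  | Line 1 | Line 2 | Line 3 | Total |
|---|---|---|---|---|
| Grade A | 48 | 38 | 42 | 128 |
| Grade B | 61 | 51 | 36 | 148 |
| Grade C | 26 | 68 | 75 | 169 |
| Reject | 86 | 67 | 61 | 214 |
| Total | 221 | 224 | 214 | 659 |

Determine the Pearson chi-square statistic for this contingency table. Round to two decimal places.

Grand total N = 659.
Expected counts (row total × column total / N):
  Grade A, Line 1: 128×221/659 = 42.926
  Grade A, Line 2: 128×224/659 = 43.508
  Grade A, Line 3: 128×214/659 = 41.566
  Grade B, Line 1: 148×221/659 = 49.633
  Grade B, Line 2: 148×224/659 = 50.307
  Grade B, Line 3: 148×214/659 = 48.061
  Grade C, Line 1: 169×221/659 = 56.675
  Grade C, Line 2: 169×224/659 = 57.445
  Grade C, Line 3: 169×214/659 = 54.880
  Reject, Line 1: 214×221/659 = 71.766
  Reject, Line 2: 214×224/659 = 72.741
  Reject, Line 3: 214×214/659 = 69.493
Contributions (O − E)²/E:
  (48 − 42.926)²/42.926 = 0.5998
  (38 − 43.508)²/43.508 = 0.6973
  (42 − 41.566)²/41.566 = 0.0045
  (61 − 49.633)²/49.633 = 2.6033
  (51 − 50.307)²/50.307 = 0.0095
  (36 − 48.061)²/48.061 = 3.0267
  (26 − 56.675)²/56.675 = 16.6027
  (68 − 57.445)²/57.445 = 1.9394
  (75 − 54.880)²/54.880 = 7.3764
  (86 − 71.766)²/71.766 = 2.8232
  (67 − 72.741)²/72.741 = 0.4531
  (61 − 69.493)²/69.493 = 1.0380
χ² = 0.5998 + 0.6973 + 0.0045 + 2.6033 + 0.0095 + 3.0267 + 16.6027 + 1.9394 + 7.3764 + 2.8232 + 0.4531 + 1.0380 = 37.17

37.17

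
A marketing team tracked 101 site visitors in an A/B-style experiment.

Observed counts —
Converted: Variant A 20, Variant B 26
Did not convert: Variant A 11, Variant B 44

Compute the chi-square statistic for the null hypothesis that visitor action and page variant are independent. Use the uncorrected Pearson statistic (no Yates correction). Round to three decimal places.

Row totals: 46, 55. Column totals: 31, 70. Grand total N = 101.
Expected counts (row total × column total / N):
  Converted, Variant A: 46×31/101 = 14.1188
  Converted, Variant B: 46×70/101 = 31.8812
  Did not convert, Variant A: 55×31/101 = 16.8812
  Did not convert, Variant B: 55×70/101 = 38.1188
Contributions (O − E)²/E:
  (20 − 14.1188)²/14.1188 = 2.4498
  (26 − 31.8812)²/31.8812 = 1.0849
  (11 − 16.8812)²/16.8812 = 2.0489
  (44 − 38.1188)²/38.1188 = 0.9074
χ² = 2.4498 + 1.0849 + 2.0489 + 0.9074 = 6.491

6.491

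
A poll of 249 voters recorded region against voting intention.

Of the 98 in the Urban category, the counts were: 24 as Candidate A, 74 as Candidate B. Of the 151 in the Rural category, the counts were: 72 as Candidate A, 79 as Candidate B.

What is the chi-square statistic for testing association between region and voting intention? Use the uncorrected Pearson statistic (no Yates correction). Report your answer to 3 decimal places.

13.494

Row totals: 98, 151. Column totals: 96, 153. Grand total N = 249.
Expected counts (row total × column total / N):
  Urban, Candidate A: 98×96/249 = 37.7831
  Urban, Candidate B: 98×153/249 = 60.2169
  Rural, Candidate A: 151×96/249 = 58.2169
  Rural, Candidate B: 151×153/249 = 92.7831
Contributions (O − E)²/E:
  (24 − 37.7831)²/37.7831 = 5.0280
  (74 − 60.2169)²/60.2169 = 3.1548
  (72 − 58.2169)²/58.2169 = 3.2632
  (79 − 92.7831)²/92.7831 = 2.0475
χ² = 5.0280 + 3.1548 + 3.2632 + 2.0475 = 13.494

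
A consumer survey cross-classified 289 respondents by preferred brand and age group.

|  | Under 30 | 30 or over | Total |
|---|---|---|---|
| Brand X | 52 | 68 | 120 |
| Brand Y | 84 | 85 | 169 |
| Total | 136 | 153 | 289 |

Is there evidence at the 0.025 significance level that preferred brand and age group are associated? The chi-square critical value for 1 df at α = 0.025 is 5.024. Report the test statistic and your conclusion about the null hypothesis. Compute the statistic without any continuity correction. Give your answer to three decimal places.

1.143; fail to reject H₀

Grand total N = 289.
Expected counts (row total × column total / N):
  Brand X, Under 30: 120×136/289 = 56.4706
  Brand X, 30 or over: 120×153/289 = 63.5294
  Brand Y, Under 30: 169×136/289 = 79.5294
  Brand Y, 30 or over: 169×153/289 = 89.4706
Contributions (O − E)²/E:
  (52 − 56.4706)²/56.4706 = 0.3539
  (68 − 63.5294)²/63.5294 = 0.3146
  (84 − 79.5294)²/79.5294 = 0.2513
  (85 − 89.4706)²/89.4706 = 0.2234
χ² = 0.3539 + 0.3146 + 0.2513 + 0.2234 = 1.143
df = (2−1)(2−1) = 1. Since 1.143 < 5.024, fail to reject the null hypothesis of independence at α = 0.025.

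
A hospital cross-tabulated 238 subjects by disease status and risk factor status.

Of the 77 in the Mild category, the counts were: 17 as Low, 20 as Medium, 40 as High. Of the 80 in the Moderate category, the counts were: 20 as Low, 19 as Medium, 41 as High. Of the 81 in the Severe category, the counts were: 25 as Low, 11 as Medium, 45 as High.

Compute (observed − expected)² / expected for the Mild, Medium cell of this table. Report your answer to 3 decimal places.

0.904

Row total (Mild) = 77; column total (Medium) = 50; N = 238.
Expected count E = 77 × 50 / 238 = 16.1765.
Contribution = (O − E)²/E = (20 − 16.1765)² / 16.1765 = 0.904.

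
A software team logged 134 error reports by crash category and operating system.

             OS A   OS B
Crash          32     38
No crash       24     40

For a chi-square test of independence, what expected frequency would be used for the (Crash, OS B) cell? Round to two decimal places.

40.75

Row total (Crash) = 70; column total (OS B) = 78; grand total N = 134.
Expected count = (row total × column total) / N = 70 × 78 / 134 = 40.75.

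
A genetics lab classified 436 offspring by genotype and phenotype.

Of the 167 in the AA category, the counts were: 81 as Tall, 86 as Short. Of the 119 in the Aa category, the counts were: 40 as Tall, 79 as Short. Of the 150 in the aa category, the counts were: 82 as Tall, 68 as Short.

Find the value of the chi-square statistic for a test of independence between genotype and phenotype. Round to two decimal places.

Row totals: 167, 119, 150. Column totals: 203, 233. Grand total N = 436.
Expected counts (row total × column total / N):
  AA, Tall: 167×203/436 = 77.755
  AA, Short: 167×233/436 = 89.245
  Aa, Tall: 119×203/436 = 55.406
  Aa, Short: 119×233/436 = 63.594
  aa, Tall: 150×203/436 = 69.839
  aa, Short: 150×233/436 = 80.161
Contributions (O − E)²/E:
  (81 − 77.755)²/77.755 = 0.1354
  (86 − 89.245)²/89.245 = 0.1180
  (40 − 55.406)²/55.406 = 4.2837
  (79 − 63.594)²/63.594 = 3.7322
  (82 − 69.839)²/69.839 = 2.1176
  (68 − 80.161)²/80.161 = 1.8449
χ² = 0.1354 + 0.1180 + 4.2837 + 3.7322 + 2.1176 + 1.8449 = 12.23

12.23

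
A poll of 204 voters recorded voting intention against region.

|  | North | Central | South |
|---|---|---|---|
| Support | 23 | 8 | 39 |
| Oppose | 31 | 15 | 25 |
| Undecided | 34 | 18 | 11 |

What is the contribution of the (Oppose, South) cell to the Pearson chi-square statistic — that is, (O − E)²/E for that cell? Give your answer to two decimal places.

Row total (Oppose) = 71; column total (South) = 75; N = 204.
Expected count E = 71 × 75 / 204 = 26.103.
Contribution = (O − E)²/E = (25 − 26.103)² / 26.103 = 0.05.

0.05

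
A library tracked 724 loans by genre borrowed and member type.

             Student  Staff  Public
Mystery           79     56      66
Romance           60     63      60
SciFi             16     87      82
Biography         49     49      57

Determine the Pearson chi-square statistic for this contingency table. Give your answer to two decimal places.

51.44

Row totals: 201, 183, 185, 155. Column totals: 204, 255, 265. Grand total N = 724.
Expected counts (row total × column total / N):
  Mystery, Student: 201×204/724 = 56.635
  Mystery, Staff: 201×255/724 = 70.794
  Mystery, Public: 201×265/724 = 73.570
  Romance, Student: 183×204/724 = 51.564
  Romance, Staff: 183×255/724 = 64.454
  Romance, Public: 183×265/724 = 66.982
  SciFi, Student: 185×204/724 = 52.127
  SciFi, Staff: 185×255/724 = 65.159
  SciFi, Public: 185×265/724 = 67.714
  Biography, Student: 155×204/724 = 43.674
  Biography, Staff: 155×255/724 = 54.593
  Biography, Public: 155×265/724 = 56.733
Contributions (O − E)²/E:
  (79 − 56.635)²/56.635 = 8.8319
  (56 − 70.794)²/70.794 = 3.0915
  (66 − 73.570)²/73.570 = 0.7789
  (60 − 51.564)²/51.564 = 1.3802
  (63 − 64.454)²/64.454 = 0.0328
  (60 − 66.982)²/66.982 = 0.7278
  (16 − 52.127)²/52.127 = 25.0381
  (87 − 65.159)²/65.159 = 7.3210
  (82 − 67.714)²/67.714 = 3.0140
  (49 − 43.674)²/43.674 = 0.6495
  (49 − 54.593)²/54.593 = 0.5730
  (57 − 56.733)²/56.733 = 0.0013
χ² = 8.8319 + 3.0915 + 0.7789 + 1.3802 + 0.0328 + 0.7278 + 25.0381 + 7.3210 + 3.0140 + 0.6495 + 0.5730 + 0.0013 = 51.44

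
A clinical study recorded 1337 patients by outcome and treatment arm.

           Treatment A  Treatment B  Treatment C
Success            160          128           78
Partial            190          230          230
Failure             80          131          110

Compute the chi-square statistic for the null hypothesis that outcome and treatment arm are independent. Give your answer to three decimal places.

40.295

Row totals: 366, 650, 321. Column totals: 430, 489, 418. Grand total N = 1337.
Expected counts (row total × column total / N):
  Success, Treatment A: 366×430/1337 = 117.7113
  Success, Treatment B: 366×489/1337 = 133.8624
  Success, Treatment C: 366×418/1337 = 114.4263
  Partial, Treatment A: 650×430/1337 = 209.0501
  Partial, Treatment B: 650×489/1337 = 237.7337
  Partial, Treatment C: 650×418/1337 = 203.2162
  Failure, Treatment A: 321×430/1337 = 103.2386
  Failure, Treatment B: 321×489/1337 = 117.4039
  Failure, Treatment C: 321×418/1337 = 100.3575
Contributions (O − E)²/E:
  (160 − 117.7113)²/117.7113 = 15.1925
  (128 − 133.8624)²/133.8624 = 0.2567
  (78 − 114.4263)²/114.4263 = 11.5959
  (190 − 209.0501)²/209.0501 = 1.7360
  (230 − 237.7337)²/237.7337 = 0.2516
  (230 − 203.2162)²/203.2162 = 3.5301
  (80 − 103.2386)²/103.2386 = 5.2309
  (131 − 117.4039)²/117.4039 = 1.5745
  (110 − 100.3575)²/100.3575 = 0.9265
χ² = 15.1925 + 0.2567 + 11.5959 + 1.7360 + 0.2516 + 3.5301 + 5.2309 + 1.5745 + 0.9265 = 40.295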